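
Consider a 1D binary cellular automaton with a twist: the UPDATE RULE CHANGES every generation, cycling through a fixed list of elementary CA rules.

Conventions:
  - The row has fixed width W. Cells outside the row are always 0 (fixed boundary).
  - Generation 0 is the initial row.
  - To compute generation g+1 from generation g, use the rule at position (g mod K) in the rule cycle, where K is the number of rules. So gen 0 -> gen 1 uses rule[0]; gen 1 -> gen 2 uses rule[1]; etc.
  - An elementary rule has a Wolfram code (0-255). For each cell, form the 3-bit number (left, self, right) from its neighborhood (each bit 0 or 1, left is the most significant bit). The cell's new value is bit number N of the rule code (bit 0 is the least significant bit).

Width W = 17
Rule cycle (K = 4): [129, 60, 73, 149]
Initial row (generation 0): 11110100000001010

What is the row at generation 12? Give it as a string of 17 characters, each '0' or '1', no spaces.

Gen 0: 11110100000001010
Gen 1 (rule 129): 01100001111100000
Gen 2 (rule 60): 01010001000010000
Gen 3 (rule 73): 00000100011000111
Gen 4 (rule 149): 11110111000110010
Gen 5 (rule 129): 01100010010000000
Gen 6 (rule 60): 01010011011000000
Gen 7 (rule 73): 00000011011011111
Gen 8 (rule 149): 11111000000001110
Gen 9 (rule 129): 01110011111100100
Gen 10 (rule 60): 01001010000010110
Gen 11 (rule 73): 00000000111000110
Gen 12 (rule 149): 11111110010110001

Answer: 11111110010110001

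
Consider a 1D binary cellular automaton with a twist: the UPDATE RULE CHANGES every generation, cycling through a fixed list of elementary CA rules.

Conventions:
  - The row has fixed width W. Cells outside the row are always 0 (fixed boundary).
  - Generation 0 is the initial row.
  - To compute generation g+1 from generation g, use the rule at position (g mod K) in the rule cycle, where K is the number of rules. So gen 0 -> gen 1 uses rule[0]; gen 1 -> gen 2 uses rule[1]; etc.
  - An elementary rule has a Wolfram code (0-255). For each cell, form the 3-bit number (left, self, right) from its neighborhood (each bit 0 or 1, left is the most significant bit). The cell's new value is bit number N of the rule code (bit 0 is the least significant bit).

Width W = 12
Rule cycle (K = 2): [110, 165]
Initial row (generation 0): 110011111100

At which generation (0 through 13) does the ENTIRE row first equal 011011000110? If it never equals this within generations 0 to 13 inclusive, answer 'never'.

Answer: never

Derivation:
Gen 0: 110011111100
Gen 1 (rule 110): 110110000100
Gen 2 (rule 165): 001000110101
Gen 3 (rule 110): 011001111111
Gen 4 (rule 165): 000000111110
Gen 5 (rule 110): 000001100010
Gen 6 (rule 165): 111100001010
Gen 7 (rule 110): 100100011110
Gen 8 (rule 165): 100101001100
Gen 9 (rule 110): 101111011100
Gen 10 (rule 165): 110110101001
Gen 11 (rule 110): 111111111011
Gen 12 (rule 165): 011111110100
Gen 13 (rule 110): 110000011100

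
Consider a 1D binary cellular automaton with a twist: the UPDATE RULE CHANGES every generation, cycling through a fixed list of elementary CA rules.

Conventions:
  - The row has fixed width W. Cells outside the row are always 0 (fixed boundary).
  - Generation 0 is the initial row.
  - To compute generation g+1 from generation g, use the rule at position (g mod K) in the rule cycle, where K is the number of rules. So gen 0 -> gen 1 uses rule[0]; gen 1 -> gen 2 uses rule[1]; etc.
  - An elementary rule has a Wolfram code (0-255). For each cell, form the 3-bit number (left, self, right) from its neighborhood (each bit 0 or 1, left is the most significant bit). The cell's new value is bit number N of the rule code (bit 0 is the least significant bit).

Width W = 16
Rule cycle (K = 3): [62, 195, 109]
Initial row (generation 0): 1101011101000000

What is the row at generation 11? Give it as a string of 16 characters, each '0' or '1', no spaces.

Gen 0: 1101011101000000
Gen 1 (rule 62): 1011110011100000
Gen 2 (rule 195): 0001110101101111
Gen 3 (rule 109): 1101011111111001
Gen 4 (rule 62): 1011110000000111
Gen 5 (rule 195): 0001110111111011
Gen 6 (rule 109): 1101011100001111
Gen 7 (rule 62): 1011110010011000
Gen 8 (rule 195): 0001110100101011
Gen 9 (rule 109): 1101011100111111
Gen 10 (rule 62): 1011110011100000
Gen 11 (rule 195): 0001110101101111

Answer: 0001110101101111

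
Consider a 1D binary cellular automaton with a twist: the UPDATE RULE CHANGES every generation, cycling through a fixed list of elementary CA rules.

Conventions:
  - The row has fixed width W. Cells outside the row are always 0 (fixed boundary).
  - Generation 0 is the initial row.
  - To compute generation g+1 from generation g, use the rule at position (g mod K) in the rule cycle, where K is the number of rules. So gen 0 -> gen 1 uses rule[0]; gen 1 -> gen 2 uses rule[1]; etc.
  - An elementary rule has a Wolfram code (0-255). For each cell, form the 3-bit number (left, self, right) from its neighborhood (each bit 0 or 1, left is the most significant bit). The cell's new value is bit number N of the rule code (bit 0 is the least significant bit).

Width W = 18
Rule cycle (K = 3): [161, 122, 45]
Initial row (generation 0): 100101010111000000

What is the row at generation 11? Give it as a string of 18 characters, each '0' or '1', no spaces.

Gen 0: 100101010111000000
Gen 1 (rule 161): 000010101010011111
Gen 2 (rule 122): 000101010101110001
Gen 3 (rule 45): 110111111111000101
Gen 4 (rule 161): 001011111110010010
Gen 5 (rule 122): 010110000011101101
Gen 6 (rule 45): 011100111010011011
Gen 7 (rule 161): 001000010100000100
Gen 8 (rule 122): 010100101010001010
Gen 9 (rule 45): 011100111110101110
Gen 10 (rule 161): 001000011101010100
Gen 11 (rule 122): 010100110110101010

Answer: 010100110110101010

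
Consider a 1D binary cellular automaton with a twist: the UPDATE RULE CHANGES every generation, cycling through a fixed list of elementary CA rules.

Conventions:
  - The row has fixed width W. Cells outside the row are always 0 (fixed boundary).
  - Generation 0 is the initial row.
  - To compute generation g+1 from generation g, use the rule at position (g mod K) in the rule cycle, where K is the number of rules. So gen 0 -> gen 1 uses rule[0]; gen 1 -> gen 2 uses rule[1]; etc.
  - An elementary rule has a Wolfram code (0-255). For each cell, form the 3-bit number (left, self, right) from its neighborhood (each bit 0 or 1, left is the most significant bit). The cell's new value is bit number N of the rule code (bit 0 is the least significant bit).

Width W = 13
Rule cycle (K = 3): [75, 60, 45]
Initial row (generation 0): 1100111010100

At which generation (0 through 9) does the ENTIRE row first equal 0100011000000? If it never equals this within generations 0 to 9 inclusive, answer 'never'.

Answer: never

Derivation:
Gen 0: 1100111010100
Gen 1 (rule 75): 1101101000001
Gen 2 (rule 60): 1011011100001
Gen 3 (rule 45): 1110110001101
Gen 4 (rule 75): 1010110111100
Gen 5 (rule 60): 1111101100010
Gen 6 (rule 45): 1000011001010
Gen 7 (rule 75): 0011111010000
Gen 8 (rule 60): 0010000111000
Gen 9 (rule 45): 1010110100011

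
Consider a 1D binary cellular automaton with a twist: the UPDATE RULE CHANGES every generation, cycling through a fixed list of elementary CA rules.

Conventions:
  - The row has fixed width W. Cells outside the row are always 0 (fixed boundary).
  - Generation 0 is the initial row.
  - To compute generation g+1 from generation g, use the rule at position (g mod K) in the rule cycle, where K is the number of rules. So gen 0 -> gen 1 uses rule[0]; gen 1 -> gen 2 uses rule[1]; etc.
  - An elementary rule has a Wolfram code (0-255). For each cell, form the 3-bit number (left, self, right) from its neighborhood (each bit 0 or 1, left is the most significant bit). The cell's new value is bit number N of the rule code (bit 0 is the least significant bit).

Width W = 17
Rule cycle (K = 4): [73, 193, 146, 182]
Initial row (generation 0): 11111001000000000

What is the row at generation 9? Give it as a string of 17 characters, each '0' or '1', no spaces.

Answer: 10100100000010101

Derivation:
Gen 0: 11111001000000000
Gen 1 (rule 73): 10001000011111111
Gen 2 (rule 193): 00100011001111111
Gen 3 (rule 146): 01010100110111110
Gen 4 (rule 182): 11111111001011101
Gen 5 (rule 73): 10000001000010100
Gen 6 (rule 193): 00111100011000001
Gen 7 (rule 146): 01011010100100010
Gen 8 (rule 182): 11100111111110111
Gen 9 (rule 73): 10100100000010101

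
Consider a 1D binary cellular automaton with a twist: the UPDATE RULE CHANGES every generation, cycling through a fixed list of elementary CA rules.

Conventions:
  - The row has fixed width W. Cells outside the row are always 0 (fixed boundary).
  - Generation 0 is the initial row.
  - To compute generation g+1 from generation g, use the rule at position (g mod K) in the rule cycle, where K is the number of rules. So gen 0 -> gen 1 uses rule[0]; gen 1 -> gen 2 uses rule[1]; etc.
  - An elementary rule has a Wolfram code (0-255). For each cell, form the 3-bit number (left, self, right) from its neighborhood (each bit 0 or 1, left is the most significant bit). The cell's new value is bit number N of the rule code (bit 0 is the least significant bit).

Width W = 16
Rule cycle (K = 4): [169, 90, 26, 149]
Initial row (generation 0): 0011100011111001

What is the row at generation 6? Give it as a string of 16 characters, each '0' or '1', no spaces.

Gen 0: 0011100011111001
Gen 1 (rule 169): 1011001011110000
Gen 2 (rule 90): 0011110010011000
Gen 3 (rule 26): 0110001101110100
Gen 4 (rule 149): 0001100000100111
Gen 5 (rule 169): 1101001110000110
Gen 6 (rule 90): 1100111011001111

Answer: 1100111011001111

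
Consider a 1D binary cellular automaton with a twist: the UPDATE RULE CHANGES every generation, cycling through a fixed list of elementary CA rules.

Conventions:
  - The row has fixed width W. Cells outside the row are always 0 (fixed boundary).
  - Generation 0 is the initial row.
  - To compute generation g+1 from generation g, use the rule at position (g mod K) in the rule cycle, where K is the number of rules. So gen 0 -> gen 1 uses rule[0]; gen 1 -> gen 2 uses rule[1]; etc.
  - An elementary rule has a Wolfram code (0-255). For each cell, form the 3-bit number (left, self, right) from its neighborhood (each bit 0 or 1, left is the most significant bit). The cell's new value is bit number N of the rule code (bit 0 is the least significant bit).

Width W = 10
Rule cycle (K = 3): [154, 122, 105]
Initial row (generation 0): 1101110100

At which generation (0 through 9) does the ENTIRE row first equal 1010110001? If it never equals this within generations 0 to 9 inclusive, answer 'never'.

Gen 0: 1101110100
Gen 1 (rule 154): 1001100010
Gen 2 (rule 122): 0111110101
Gen 3 (rule 105): 0100011010
Gen 4 (rule 154): 1010110001
Gen 5 (rule 122): 0101111010
Gen 6 (rule 105): 0011001100
Gen 7 (rule 154): 0110111010
Gen 8 (rule 122): 1111101101
Gen 9 (rule 105): 1000111110

Answer: 4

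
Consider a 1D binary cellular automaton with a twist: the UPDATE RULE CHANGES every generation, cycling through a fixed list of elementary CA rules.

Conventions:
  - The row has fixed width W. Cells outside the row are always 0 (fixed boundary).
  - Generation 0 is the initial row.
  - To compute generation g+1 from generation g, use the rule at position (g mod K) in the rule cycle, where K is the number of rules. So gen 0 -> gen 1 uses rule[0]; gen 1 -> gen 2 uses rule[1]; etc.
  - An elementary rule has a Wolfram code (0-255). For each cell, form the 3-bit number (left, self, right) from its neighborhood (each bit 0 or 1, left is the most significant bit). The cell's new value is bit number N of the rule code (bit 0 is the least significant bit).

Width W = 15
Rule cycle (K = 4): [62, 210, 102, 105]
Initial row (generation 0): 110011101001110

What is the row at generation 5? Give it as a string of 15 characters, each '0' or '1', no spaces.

Gen 0: 110011101001110
Gen 1 (rule 62): 101110011111001
Gen 2 (rule 210): 000111101111110
Gen 3 (rule 102): 001000110000010
Gen 4 (rule 105): 100010110111000
Gen 5 (rule 62): 110111101100100

Answer: 110111101100100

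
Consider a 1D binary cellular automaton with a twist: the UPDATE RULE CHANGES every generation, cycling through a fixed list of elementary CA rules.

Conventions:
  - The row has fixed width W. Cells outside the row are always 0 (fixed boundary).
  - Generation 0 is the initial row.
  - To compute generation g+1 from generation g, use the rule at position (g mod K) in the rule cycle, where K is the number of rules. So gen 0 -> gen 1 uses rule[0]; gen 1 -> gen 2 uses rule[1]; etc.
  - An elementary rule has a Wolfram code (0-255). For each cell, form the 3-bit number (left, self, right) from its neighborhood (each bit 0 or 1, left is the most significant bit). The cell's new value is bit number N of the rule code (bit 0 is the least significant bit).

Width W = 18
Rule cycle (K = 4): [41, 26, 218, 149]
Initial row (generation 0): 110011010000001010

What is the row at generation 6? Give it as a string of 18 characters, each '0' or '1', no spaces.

Answer: 011010101010110001

Derivation:
Gen 0: 110011010000001010
Gen 1 (rule 41): 100010100111100100
Gen 2 (rule 26): 010100011100011010
Gen 3 (rule 218): 100010111110111001
Gen 4 (rule 149): 111010011100010101
Gen 5 (rule 41): 100100010001001010
Gen 6 (rule 26): 011010101010110001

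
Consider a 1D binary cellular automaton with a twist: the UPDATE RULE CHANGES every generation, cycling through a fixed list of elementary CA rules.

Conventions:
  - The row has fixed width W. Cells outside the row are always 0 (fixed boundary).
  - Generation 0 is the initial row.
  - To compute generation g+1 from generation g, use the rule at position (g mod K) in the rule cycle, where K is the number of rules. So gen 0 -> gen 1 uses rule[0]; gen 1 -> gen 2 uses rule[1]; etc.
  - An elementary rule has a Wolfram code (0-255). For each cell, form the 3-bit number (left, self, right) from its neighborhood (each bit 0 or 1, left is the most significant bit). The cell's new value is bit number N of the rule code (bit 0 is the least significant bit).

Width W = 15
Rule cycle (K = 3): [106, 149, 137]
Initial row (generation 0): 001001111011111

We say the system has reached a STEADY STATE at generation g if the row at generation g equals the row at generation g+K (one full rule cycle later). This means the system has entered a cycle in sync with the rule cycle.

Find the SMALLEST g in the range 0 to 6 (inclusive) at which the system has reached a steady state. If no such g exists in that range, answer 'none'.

Answer: none

Derivation:
Gen 0: 001001111011111
Gen 1 (rule 106): 010011001110001
Gen 2 (rule 149): 011000100101101
Gen 3 (rule 137): 010010000001000
Gen 4 (rule 106): 100100000010000
Gen 5 (rule 149): 110111111011111
Gen 6 (rule 137): 100111110011110
Gen 7 (rule 106): 001100010110010
Gen 8 (rule 149): 100011010001011
Gen 9 (rule 137): 001010000100010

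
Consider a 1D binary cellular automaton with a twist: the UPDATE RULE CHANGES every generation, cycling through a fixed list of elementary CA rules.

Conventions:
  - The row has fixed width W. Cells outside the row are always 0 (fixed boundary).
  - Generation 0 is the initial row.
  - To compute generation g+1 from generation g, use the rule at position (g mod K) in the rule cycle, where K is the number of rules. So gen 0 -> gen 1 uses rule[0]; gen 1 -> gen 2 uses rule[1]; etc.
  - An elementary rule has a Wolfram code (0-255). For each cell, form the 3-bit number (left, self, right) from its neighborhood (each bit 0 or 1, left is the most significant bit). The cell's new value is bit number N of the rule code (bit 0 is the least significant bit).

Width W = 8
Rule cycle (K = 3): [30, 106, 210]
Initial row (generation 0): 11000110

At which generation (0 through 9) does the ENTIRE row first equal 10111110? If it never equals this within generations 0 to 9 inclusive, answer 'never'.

Gen 0: 11000110
Gen 1 (rule 30): 10101101
Gen 2 (rule 106): 01011110
Gen 3 (rule 210): 10001111
Gen 4 (rule 30): 11011000
Gen 5 (rule 106): 11111000
Gen 6 (rule 210): 01111100
Gen 7 (rule 30): 11000010
Gen 8 (rule 106): 11000100
Gen 9 (rule 210): 01101010

Answer: never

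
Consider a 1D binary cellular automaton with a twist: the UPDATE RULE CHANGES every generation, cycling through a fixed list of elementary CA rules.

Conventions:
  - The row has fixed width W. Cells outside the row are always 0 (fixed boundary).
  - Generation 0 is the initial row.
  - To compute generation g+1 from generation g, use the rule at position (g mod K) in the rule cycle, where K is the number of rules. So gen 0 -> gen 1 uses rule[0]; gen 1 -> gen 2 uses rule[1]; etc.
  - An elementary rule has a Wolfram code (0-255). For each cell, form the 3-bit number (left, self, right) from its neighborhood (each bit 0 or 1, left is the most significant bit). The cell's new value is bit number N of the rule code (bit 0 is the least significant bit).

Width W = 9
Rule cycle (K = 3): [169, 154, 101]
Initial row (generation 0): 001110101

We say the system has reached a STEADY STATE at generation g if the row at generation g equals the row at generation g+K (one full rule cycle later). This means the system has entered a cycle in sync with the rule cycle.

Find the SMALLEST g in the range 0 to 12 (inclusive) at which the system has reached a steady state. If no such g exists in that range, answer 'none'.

Answer: none

Derivation:
Gen 0: 001110101
Gen 1 (rule 169): 101101010
Gen 2 (rule 154): 001000001
Gen 3 (rule 101): 101011101
Gen 4 (rule 169): 010111010
Gen 5 (rule 154): 100110001
Gen 6 (rule 101): 100010101
Gen 7 (rule 169): 001001010
Gen 8 (rule 154): 010110001
Gen 9 (rule 101): 011010101
Gen 10 (rule 169): 010101010
Gen 11 (rule 154): 100000001
Gen 12 (rule 101): 101111101
Gen 13 (rule 169): 011111010
Gen 14 (rule 154): 111110001
Gen 15 (rule 101): 000010101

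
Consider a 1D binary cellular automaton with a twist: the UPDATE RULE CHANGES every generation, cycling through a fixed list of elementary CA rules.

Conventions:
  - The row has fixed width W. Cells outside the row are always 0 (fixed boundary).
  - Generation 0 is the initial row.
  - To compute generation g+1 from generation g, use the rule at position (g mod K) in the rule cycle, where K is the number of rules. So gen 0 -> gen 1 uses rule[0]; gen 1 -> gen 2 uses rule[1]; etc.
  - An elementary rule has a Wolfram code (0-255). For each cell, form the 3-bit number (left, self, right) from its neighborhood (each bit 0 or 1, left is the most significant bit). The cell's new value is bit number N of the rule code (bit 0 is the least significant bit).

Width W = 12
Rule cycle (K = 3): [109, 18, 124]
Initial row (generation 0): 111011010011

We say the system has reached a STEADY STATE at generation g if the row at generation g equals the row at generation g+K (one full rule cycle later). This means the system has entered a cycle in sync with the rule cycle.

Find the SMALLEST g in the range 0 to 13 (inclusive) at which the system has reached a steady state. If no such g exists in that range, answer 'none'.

Gen 0: 111011010011
Gen 1 (rule 109): 101111110011
Gen 2 (rule 18): 000000001100
Gen 3 (rule 124): 000000001110
Gen 4 (rule 109): 111111101010
Gen 5 (rule 18): 000000000001
Gen 6 (rule 124): 000000000001
Gen 7 (rule 109): 111111111101
Gen 8 (rule 18): 000000000000
Gen 9 (rule 124): 000000000000
Gen 10 (rule 109): 111111111111
Gen 11 (rule 18): 000000000000
Gen 12 (rule 124): 000000000000
Gen 13 (rule 109): 111111111111
Gen 14 (rule 18): 000000000000
Gen 15 (rule 124): 000000000000
Gen 16 (rule 109): 111111111111

Answer: 8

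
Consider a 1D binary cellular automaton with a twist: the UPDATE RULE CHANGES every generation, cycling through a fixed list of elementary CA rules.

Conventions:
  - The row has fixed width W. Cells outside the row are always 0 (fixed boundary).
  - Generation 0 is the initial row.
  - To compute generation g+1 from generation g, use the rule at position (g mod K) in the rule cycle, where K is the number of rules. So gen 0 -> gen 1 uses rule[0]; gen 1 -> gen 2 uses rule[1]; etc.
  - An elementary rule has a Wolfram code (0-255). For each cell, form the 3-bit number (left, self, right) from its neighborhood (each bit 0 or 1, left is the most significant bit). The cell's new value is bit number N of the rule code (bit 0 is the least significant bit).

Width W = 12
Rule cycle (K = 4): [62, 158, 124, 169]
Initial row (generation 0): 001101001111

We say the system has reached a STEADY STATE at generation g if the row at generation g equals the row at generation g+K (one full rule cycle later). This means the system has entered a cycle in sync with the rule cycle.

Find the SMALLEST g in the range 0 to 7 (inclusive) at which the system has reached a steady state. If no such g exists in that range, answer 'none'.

Gen 0: 001101001111
Gen 1 (rule 62): 011011111000
Gen 2 (rule 158): 110011110100
Gen 3 (rule 124): 111010011110
Gen 4 (rule 169): 110100011100
Gen 5 (rule 62): 101110110010
Gen 6 (rule 158): 101100101111
Gen 7 (rule 124): 111110111001
Gen 8 (rule 169): 111101110000
Gen 9 (rule 62): 100011001000
Gen 10 (rule 158): 110110111100
Gen 11 (rule 124): 111111100110

Answer: none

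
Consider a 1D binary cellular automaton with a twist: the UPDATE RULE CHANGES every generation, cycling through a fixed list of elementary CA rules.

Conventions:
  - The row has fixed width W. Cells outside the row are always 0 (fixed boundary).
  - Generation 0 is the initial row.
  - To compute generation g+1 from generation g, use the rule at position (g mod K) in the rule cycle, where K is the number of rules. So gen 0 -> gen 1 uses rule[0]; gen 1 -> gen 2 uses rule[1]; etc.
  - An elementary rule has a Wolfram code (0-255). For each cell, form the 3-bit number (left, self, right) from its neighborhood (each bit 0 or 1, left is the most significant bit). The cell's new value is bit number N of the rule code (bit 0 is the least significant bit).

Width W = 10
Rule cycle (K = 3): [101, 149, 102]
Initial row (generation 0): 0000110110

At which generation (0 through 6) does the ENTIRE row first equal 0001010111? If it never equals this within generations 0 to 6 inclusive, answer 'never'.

Gen 0: 0000110110
Gen 1 (rule 101): 1110011010
Gen 2 (rule 149): 0101000011
Gen 3 (rule 102): 1111000101
Gen 4 (rule 101): 0001010111
Gen 5 (rule 149): 1101010010
Gen 6 (rule 102): 0111110110

Answer: 4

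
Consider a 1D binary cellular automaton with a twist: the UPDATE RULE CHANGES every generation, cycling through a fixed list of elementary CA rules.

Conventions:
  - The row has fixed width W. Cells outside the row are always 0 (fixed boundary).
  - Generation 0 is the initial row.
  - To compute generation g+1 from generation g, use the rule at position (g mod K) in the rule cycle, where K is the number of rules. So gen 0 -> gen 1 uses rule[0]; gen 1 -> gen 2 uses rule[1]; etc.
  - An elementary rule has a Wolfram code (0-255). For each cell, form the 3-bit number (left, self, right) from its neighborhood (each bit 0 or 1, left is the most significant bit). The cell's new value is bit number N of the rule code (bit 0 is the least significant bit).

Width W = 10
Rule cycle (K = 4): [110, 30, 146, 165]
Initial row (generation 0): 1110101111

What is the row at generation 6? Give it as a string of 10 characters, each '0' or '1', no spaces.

Gen 0: 1110101111
Gen 1 (rule 110): 1011111001
Gen 2 (rule 30): 1010000111
Gen 3 (rule 146): 0001001010
Gen 4 (rule 165): 1101001110
Gen 5 (rule 110): 1111011010
Gen 6 (rule 30): 1000010011

Answer: 1000010011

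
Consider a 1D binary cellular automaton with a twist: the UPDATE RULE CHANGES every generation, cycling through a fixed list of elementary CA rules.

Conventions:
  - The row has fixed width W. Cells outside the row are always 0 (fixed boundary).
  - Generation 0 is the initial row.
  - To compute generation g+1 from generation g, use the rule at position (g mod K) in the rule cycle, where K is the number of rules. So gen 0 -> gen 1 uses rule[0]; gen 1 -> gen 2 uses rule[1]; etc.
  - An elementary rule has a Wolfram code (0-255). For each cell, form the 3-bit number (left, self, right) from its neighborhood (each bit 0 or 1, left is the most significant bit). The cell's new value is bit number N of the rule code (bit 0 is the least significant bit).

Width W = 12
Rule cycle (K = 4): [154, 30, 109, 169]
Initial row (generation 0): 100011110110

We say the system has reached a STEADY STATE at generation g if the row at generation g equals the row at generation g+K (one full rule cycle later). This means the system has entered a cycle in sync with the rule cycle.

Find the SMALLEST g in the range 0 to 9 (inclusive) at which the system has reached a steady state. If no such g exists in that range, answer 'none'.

Answer: none

Derivation:
Gen 0: 100011110110
Gen 1 (rule 154): 010111100101
Gen 2 (rule 30): 110100011101
Gen 3 (rule 109): 111101010111
Gen 4 (rule 169): 111010101110
Gen 5 (rule 154): 110000001101
Gen 6 (rule 30): 101000011001
Gen 7 (rule 109): 111011011001
Gen 8 (rule 169): 110110110000
Gen 9 (rule 154): 100100101000
Gen 10 (rule 30): 111111101100
Gen 11 (rule 109): 100000111101
Gen 12 (rule 169): 001110111010
Gen 13 (rule 154): 011100110001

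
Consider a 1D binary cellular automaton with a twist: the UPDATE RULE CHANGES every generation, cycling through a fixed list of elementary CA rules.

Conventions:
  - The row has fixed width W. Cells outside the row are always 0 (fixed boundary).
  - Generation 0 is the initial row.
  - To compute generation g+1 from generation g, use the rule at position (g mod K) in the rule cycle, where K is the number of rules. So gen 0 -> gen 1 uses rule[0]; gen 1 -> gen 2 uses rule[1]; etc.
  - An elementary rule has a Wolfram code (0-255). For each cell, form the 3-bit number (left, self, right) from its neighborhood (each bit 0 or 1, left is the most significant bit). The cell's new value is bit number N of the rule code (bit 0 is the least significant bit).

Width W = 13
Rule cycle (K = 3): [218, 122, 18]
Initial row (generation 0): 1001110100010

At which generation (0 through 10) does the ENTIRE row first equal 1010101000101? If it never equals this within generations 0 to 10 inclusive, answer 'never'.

Gen 0: 1001110100010
Gen 1 (rule 218): 0111110010101
Gen 2 (rule 122): 1100011101010
Gen 3 (rule 18): 0010100000001
Gen 4 (rule 218): 0100010000010
Gen 5 (rule 122): 1010101000101
Gen 6 (rule 18): 0000000101000
Gen 7 (rule 218): 0000001000100
Gen 8 (rule 122): 0000010101010
Gen 9 (rule 18): 0000100000001
Gen 10 (rule 218): 0001010000010

Answer: 5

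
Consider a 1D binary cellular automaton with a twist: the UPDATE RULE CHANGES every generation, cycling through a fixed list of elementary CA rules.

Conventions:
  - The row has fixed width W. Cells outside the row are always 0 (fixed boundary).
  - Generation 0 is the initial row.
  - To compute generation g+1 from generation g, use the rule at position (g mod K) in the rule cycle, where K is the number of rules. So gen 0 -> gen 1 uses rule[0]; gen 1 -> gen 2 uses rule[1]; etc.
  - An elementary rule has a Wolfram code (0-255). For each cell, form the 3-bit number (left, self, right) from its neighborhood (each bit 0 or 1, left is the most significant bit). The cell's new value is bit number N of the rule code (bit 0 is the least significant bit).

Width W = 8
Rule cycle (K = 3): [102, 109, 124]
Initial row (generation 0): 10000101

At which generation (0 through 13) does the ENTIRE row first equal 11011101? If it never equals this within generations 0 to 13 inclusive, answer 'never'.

Gen 0: 10000101
Gen 1 (rule 102): 10001111
Gen 2 (rule 109): 10101001
Gen 3 (rule 124): 11111101
Gen 4 (rule 102): 00000111
Gen 5 (rule 109): 11110101
Gen 6 (rule 124): 10011111
Gen 7 (rule 102): 10100001
Gen 8 (rule 109): 11101101
Gen 9 (rule 124): 10111111
Gen 10 (rule 102): 11000001
Gen 11 (rule 109): 11011101
Gen 12 (rule 124): 11110111
Gen 13 (rule 102): 00011001

Answer: 11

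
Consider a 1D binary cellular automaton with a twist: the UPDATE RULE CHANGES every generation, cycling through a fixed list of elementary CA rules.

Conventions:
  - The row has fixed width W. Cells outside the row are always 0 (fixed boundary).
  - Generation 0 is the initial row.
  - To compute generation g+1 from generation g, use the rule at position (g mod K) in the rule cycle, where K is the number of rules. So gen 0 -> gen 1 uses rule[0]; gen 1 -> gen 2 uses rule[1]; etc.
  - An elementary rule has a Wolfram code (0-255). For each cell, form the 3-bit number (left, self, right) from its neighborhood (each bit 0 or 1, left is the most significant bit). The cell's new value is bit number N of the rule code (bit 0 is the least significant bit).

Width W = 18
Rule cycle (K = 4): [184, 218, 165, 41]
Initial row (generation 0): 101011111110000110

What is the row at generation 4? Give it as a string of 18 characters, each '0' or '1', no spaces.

Gen 0: 101011111110000110
Gen 1 (rule 184): 010111111101000101
Gen 2 (rule 218): 100111111100101000
Gen 3 (rule 165): 100011111000111011
Gen 4 (rule 41): 001010000010100110

Answer: 001010000010100110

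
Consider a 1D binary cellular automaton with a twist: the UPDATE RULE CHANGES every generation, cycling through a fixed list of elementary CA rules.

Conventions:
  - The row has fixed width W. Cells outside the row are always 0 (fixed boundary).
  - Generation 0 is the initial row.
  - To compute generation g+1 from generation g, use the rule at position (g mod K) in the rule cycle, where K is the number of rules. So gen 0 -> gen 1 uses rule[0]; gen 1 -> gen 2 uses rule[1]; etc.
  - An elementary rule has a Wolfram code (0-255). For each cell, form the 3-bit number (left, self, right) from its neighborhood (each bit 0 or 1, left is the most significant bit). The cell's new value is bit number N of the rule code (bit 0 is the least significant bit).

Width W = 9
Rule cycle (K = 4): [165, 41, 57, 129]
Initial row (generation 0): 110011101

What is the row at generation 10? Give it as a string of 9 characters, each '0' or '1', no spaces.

Gen 0: 110011101
Gen 1 (rule 165): 000001011
Gen 2 (rule 41): 111100110
Gen 3 (rule 57): 100010101
Gen 4 (rule 129): 001000000
Gen 5 (rule 165): 101011111
Gen 6 (rule 41): 010110000
Gen 7 (rule 57): 001101111
Gen 8 (rule 129): 100000110
Gen 9 (rule 165): 101110000
Gen 10 (rule 41): 011000111

Answer: 011000111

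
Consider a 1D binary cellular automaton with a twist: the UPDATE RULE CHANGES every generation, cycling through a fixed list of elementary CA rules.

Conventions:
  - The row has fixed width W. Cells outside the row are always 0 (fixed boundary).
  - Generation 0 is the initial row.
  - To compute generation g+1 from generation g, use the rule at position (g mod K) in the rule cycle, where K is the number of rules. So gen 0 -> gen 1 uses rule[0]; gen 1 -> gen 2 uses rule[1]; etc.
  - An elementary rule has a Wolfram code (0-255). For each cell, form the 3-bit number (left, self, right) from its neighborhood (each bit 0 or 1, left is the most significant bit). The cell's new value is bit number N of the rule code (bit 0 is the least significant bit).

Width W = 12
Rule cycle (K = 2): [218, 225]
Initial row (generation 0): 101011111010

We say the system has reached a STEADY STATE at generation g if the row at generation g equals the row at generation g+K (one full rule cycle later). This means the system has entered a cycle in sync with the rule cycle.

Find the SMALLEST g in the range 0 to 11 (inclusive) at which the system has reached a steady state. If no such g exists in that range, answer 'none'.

Answer: 3

Derivation:
Gen 0: 101011111010
Gen 1 (rule 218): 000011111001
Gen 2 (rule 225): 111001111000
Gen 3 (rule 218): 111111111100
Gen 4 (rule 225): 011111111101
Gen 5 (rule 218): 111111111100
Gen 6 (rule 225): 011111111101
Gen 7 (rule 218): 111111111100
Gen 8 (rule 225): 011111111101
Gen 9 (rule 218): 111111111100
Gen 10 (rule 225): 011111111101
Gen 11 (rule 218): 111111111100
Gen 12 (rule 225): 011111111101
Gen 13 (rule 218): 111111111100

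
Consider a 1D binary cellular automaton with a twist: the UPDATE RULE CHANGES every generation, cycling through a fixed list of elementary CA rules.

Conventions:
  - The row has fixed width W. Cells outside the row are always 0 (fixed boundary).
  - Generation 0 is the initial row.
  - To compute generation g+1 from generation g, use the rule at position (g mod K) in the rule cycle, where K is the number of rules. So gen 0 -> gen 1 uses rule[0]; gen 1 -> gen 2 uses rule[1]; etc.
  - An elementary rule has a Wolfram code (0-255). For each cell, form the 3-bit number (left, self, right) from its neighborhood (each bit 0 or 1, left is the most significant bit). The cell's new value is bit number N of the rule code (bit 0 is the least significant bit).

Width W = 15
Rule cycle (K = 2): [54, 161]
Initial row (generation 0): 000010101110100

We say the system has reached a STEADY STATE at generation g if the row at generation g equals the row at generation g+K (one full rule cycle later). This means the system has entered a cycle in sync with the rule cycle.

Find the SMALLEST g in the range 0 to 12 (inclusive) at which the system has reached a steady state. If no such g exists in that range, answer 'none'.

Gen 0: 000010101110100
Gen 1 (rule 54): 000111110001110
Gen 2 (rule 161): 110011100100100
Gen 3 (rule 54): 001100011111110
Gen 4 (rule 161): 100001001111100
Gen 5 (rule 54): 110011110000010
Gen 6 (rule 161): 000001100111000
Gen 7 (rule 54): 000010011000100
Gen 8 (rule 161): 111000000010001
Gen 9 (rule 54): 000100000111011
Gen 10 (rule 161): 110001110010100
Gen 11 (rule 54): 001010001111110
Gen 12 (rule 161): 100100100111100
Gen 13 (rule 54): 111111111000010
Gen 14 (rule 161): 011111110011000

Answer: none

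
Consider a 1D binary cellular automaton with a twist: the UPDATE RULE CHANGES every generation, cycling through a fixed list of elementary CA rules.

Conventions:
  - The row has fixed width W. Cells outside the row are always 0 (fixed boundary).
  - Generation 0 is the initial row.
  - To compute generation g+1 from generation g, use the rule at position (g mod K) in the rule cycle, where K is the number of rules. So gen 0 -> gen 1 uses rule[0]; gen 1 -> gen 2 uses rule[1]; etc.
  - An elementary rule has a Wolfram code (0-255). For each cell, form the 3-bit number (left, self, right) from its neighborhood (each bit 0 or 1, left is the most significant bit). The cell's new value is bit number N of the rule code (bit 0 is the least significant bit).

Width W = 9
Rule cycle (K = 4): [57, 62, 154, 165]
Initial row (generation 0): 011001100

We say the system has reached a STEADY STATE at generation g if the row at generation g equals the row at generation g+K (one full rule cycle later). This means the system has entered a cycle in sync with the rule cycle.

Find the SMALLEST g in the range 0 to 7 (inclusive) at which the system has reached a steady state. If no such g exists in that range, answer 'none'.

Gen 0: 011001100
Gen 1 (rule 57): 010101011
Gen 2 (rule 62): 111111110
Gen 3 (rule 154): 111111101
Gen 4 (rule 165): 011111011
Gen 5 (rule 57): 010000110
Gen 6 (rule 62): 111001101
Gen 7 (rule 154): 110111000
Gen 8 (rule 165): 001010011
Gen 9 (rule 57): 100101010
Gen 10 (rule 62): 111111111
Gen 11 (rule 154): 111111110

Answer: none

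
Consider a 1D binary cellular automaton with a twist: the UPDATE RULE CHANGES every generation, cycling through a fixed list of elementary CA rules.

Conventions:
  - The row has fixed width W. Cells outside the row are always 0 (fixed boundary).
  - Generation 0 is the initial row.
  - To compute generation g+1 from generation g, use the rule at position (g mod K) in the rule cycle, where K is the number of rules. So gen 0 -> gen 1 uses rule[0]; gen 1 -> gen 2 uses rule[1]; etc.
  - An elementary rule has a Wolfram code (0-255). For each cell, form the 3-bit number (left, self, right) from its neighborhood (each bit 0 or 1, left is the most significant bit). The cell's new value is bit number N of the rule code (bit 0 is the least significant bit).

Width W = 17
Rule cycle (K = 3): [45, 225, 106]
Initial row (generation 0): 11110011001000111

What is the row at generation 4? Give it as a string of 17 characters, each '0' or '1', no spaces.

Gen 0: 11110011001000111
Gen 1 (rule 45): 10000010001010100
Gen 2 (rule 225): 00111000100101001
Gen 3 (rule 106): 01101001001010010
Gen 4 (rule 45): 01011001001110010

Answer: 01011001001110010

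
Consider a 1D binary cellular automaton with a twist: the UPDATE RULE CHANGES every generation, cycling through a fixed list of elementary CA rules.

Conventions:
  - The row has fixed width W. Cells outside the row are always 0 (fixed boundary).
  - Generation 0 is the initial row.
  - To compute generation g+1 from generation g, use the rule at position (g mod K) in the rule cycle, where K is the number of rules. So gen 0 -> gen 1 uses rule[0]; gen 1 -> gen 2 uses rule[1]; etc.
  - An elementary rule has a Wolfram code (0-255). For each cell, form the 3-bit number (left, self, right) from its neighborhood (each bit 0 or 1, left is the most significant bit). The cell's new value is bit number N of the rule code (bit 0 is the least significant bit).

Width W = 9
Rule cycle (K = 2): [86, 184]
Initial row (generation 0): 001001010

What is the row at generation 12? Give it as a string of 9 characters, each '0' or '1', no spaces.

Gen 0: 001001010
Gen 1 (rule 86): 011111011
Gen 2 (rule 184): 011110110
Gen 3 (rule 86): 100010011
Gen 4 (rule 184): 010001010
Gen 5 (rule 86): 111011011
Gen 6 (rule 184): 110110110
Gen 7 (rule 86): 010010011
Gen 8 (rule 184): 001001010
Gen 9 (rule 86): 011111011
Gen 10 (rule 184): 011110110
Gen 11 (rule 86): 100010011
Gen 12 (rule 184): 010001010

Answer: 010001010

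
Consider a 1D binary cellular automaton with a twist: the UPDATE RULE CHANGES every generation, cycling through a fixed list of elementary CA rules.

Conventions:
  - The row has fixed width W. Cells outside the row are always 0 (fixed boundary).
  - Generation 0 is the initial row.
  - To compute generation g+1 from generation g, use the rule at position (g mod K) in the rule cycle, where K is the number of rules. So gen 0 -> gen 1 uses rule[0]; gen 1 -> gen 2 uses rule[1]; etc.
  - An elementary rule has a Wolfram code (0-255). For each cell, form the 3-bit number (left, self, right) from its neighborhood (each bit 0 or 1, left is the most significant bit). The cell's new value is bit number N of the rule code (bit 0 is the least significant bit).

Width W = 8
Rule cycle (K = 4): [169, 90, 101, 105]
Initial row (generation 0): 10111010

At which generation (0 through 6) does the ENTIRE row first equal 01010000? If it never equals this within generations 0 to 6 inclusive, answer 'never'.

Gen 0: 10111010
Gen 1 (rule 169): 01110100
Gen 2 (rule 90): 11010010
Gen 3 (rule 101): 01110010
Gen 4 (rule 105): 01010000
Gen 5 (rule 169): 00100111
Gen 6 (rule 90): 01011101

Answer: 4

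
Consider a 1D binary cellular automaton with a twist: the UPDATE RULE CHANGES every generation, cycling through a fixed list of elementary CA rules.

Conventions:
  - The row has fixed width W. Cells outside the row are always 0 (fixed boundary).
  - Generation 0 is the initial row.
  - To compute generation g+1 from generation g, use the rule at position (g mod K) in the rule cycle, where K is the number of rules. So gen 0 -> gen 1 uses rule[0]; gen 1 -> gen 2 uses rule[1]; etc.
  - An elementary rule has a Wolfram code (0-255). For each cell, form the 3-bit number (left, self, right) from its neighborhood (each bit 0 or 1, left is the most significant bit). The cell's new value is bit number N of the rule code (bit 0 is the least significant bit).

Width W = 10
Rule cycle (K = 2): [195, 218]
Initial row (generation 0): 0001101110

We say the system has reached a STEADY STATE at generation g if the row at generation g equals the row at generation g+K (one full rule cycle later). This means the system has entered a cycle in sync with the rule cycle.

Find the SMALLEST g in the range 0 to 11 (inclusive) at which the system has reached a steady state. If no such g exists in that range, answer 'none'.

Answer: 10

Derivation:
Gen 0: 0001101110
Gen 1 (rule 195): 1110100110
Gen 2 (rule 218): 1110011111
Gen 3 (rule 195): 0110101111
Gen 4 (rule 218): 1110001111
Gen 5 (rule 195): 0110110111
Gen 6 (rule 218): 1110110111
Gen 7 (rule 195): 0110010011
Gen 8 (rule 218): 1111101111
Gen 9 (rule 195): 0111100111
Gen 10 (rule 218): 1111111111
Gen 11 (rule 195): 0111111111
Gen 12 (rule 218): 1111111111
Gen 13 (rule 195): 0111111111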